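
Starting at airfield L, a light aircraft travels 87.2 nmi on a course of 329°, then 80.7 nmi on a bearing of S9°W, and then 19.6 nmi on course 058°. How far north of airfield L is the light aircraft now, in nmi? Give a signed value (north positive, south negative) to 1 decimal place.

Leg 1 (329°, 87.2 nmi): east 87.2 sin 329° = -44.91, north 87.2 cos 329° = 74.74
Leg 2 (S9°W, 80.7 nmi): east 80.7 sin 189° = -12.62, north 80.7 cos 189° = -79.71
Leg 3 (058°, 19.6 nmi): east 19.6 sin 58° = 16.62, north 19.6 cos 58° = 10.39
Net north component: 5.42 nmi.

5.4 nmi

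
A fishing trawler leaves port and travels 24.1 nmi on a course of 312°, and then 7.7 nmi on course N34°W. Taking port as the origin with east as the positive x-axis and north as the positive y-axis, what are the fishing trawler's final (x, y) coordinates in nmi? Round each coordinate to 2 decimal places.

Leg 1 (312°, 24.1 nmi): east 24.1 sin 312° = -17.91, north 24.1 cos 312° = 16.13
Leg 2 (N34°W, 7.7 nmi): east 7.7 sin 326° = -4.31, north 7.7 cos 326° = 6.38
Summing: -22.22 nmi east, 22.51 nmi north → (-22.22, 22.51).

(-22.22, 22.51)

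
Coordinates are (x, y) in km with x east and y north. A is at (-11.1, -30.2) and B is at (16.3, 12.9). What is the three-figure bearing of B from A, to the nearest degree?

032°

Δeast = 16.3 − -11.1 = 27.40; Δnorth = 12.9 − -30.2 = 43.10.
Bearing = atan2(Δeast, Δnorth) mod 360° = 32.45° ≈ 032°.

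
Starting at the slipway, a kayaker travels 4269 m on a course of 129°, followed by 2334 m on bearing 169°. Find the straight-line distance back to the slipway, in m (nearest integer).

6240 m

Leg 1 (129°, 4269 m): east 4269 sin 129° = 3317.64, north 4269 cos 129° = -2686.57
Leg 2 (169°, 2334 m): east 2334 sin 169° = 445.35, north 2334 cos 169° = -2291.12
Net: 3762.98 east, -4977.69 north. Distance = √((3762.98)² + (-4977.69)²) = 6239.985 m.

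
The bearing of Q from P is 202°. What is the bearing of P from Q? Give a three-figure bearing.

022°

Back-bearing = 202° − 180° = 022°.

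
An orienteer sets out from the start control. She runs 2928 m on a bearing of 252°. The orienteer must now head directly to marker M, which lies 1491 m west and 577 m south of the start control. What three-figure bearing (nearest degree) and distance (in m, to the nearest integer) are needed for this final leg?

Leg 1 (252°, 2928 m): east 2928 sin 252° = -2784.69, north 2928 cos 252° = -904.80
Current position: (-2784.69, -904.80). Target: (-1491, -577). Remaining: Δeast = 1293.69, Δnorth = 327.80.
Bearing = atan2(1293.69, 327.80) mod 360° = 75.78°; distance = √((1293.69)² + (327.80)²) = 1334.577 m.

076°, 1335 m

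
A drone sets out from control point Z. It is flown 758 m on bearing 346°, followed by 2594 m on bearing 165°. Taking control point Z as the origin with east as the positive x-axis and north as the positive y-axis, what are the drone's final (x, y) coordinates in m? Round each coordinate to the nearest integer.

Leg 1 (346°, 758 m): east 758 sin 346° = -183.38, north 758 cos 346° = 735.48
Leg 2 (165°, 2594 m): east 2594 sin 165° = 671.38, north 2594 cos 165° = -2505.61
Summing: 488.00 m east, -1770.13 m north → (488, -1770).

(488, -1770)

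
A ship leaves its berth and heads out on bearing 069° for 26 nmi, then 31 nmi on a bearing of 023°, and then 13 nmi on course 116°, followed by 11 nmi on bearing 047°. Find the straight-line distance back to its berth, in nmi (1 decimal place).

68.7 nmi

Leg 1 (069°, 26 nmi): east 26 sin 69° = 24.27, north 26 cos 69° = 9.32
Leg 2 (023°, 31 nmi): east 31 sin 23° = 12.11, north 31 cos 23° = 28.54
Leg 3 (116°, 13 nmi): east 13 sin 116° = 11.68, north 13 cos 116° = -5.70
Leg 4 (047°, 11 nmi): east 11 sin 47° = 8.04, north 11 cos 47° = 7.50
Net: 56.11 east, 39.66 north. Distance = √((56.11)² + (39.66)²) = 68.713 nmi.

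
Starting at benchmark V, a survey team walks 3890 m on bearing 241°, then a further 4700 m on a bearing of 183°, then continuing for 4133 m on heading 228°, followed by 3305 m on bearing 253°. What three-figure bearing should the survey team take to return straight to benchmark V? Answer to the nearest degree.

Leg 1 (241°, 3890 m): east 3890 sin 241° = -3402.27, north 3890 cos 241° = -1885.91
Leg 2 (183°, 4700 m): east 4700 sin 183° = -245.98, north 4700 cos 183° = -4693.56
Leg 3 (228°, 4133 m): east 4133 sin 228° = -3071.42, north 4133 cos 228° = -2765.52
Leg 4 (253°, 3305 m): east 3305 sin 253° = -3160.59, north 3305 cos 253° = -966.29
Net displacement: -9880.25 east, -10311.27 north. Direction back to start is (9880.25, 10311.27): bearing = atan2(9880.25, 10311.27) mod 360° = 43.78° ≈ 044°.

044°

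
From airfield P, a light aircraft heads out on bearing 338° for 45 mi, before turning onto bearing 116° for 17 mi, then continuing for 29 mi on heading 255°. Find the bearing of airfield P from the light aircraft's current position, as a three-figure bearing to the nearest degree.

132°

Leg 1 (338°, 45 mi): east 45 sin 338° = -16.86, north 45 cos 338° = 41.72
Leg 2 (116°, 17 mi): east 17 sin 116° = 15.28, north 17 cos 116° = -7.45
Leg 3 (255°, 29 mi): east 29 sin 255° = -28.01, north 29 cos 255° = -7.51
Net displacement: -29.59 east, 26.77 north. Direction back to start is (29.59, -26.77): bearing = atan2(29.59, -26.77) mod 360° = 132.13° ≈ 132°.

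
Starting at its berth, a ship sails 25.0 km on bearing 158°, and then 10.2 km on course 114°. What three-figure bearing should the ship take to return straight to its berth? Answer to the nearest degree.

326°

Leg 1 (158°, 25.0 km): east 25.0 sin 158° = 9.37, north 25.0 cos 158° = -23.18
Leg 2 (114°, 10.2 km): east 10.2 sin 114° = 9.32, north 10.2 cos 114° = -4.15
Net displacement: 18.68 east, -27.33 north. Direction back to start is (-18.68, 27.33): bearing = atan2(-18.68, 27.33) mod 360° = 325.64° ≈ 326°.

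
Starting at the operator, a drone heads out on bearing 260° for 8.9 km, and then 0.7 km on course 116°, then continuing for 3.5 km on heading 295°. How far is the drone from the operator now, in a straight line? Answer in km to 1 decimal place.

11.3 km

Leg 1 (260°, 8.9 km): east 8.9 sin 260° = -8.76, north 8.9 cos 260° = -1.55
Leg 2 (116°, 0.7 km): east 0.7 sin 116° = 0.63, north 0.7 cos 116° = -0.31
Leg 3 (295°, 3.5 km): east 3.5 sin 295° = -3.17, north 3.5 cos 295° = 1.48
Net: -11.31 east, -0.37 north. Distance = √((-11.31)² + (-0.37)²) = 11.314 km.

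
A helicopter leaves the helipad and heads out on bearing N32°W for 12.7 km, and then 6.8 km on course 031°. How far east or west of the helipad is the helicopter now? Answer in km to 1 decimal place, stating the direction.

Leg 1 (N32°W, 12.7 km): east 12.7 sin 328° = -6.73, north 12.7 cos 328° = 10.77
Leg 2 (031°, 6.8 km): east 6.8 sin 31° = 3.50, north 6.8 cos 31° = 5.83
Net east component: -3.23 km.

3.2 km west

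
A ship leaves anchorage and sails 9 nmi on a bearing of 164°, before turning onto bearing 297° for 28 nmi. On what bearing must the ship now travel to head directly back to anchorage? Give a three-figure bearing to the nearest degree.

100°

Leg 1 (164°, 9 nmi): east 9 sin 164° = 2.48, north 9 cos 164° = -8.65
Leg 2 (297°, 28 nmi): east 28 sin 297° = -24.95, north 28 cos 297° = 12.71
Net displacement: -22.47 east, 4.06 north. Direction back to start is (22.47, -4.06): bearing = atan2(22.47, -4.06) mod 360° = 100.24° ≈ 100°.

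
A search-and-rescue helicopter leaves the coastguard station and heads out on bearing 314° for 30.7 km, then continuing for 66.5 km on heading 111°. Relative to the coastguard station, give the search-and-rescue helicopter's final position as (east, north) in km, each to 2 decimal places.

(40.00, -2.51)

Leg 1 (314°, 30.7 km): east 30.7 sin 314° = -22.08, north 30.7 cos 314° = 21.33
Leg 2 (111°, 66.5 km): east 66.5 sin 111° = 62.08, north 66.5 cos 111° = -23.83
Summing: 40.00 km east, -2.51 km north → (40.00, -2.51).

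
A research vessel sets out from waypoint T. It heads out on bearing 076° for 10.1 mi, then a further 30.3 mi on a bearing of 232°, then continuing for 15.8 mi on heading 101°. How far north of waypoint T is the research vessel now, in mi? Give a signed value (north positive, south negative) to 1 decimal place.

-19.2 mi

Leg 1 (076°, 10.1 mi): east 10.1 sin 76° = 9.80, north 10.1 cos 76° = 2.44
Leg 2 (232°, 30.3 mi): east 30.3 sin 232° = -23.88, north 30.3 cos 232° = -18.65
Leg 3 (101°, 15.8 mi): east 15.8 sin 101° = 15.51, north 15.8 cos 101° = -3.01
Net north component: -19.23 mi.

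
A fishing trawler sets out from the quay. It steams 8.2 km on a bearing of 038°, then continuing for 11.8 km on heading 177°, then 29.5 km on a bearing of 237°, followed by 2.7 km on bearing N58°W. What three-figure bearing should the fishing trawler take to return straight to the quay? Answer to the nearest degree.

Leg 1 (038°, 8.2 km): east 8.2 sin 38° = 5.05, north 8.2 cos 38° = 6.46
Leg 2 (177°, 11.8 km): east 11.8 sin 177° = 0.62, north 11.8 cos 177° = -11.78
Leg 3 (237°, 29.5 km): east 29.5 sin 237° = -24.74, north 29.5 cos 237° = -16.07
Leg 4 (N58°W, 2.7 km): east 2.7 sin 302° = -2.29, north 2.7 cos 302° = 1.43
Net displacement: -21.36 east, -19.96 north. Direction back to start is (21.36, 19.96): bearing = atan2(21.36, 19.96) mod 360° = 46.95° ≈ 047°.

047°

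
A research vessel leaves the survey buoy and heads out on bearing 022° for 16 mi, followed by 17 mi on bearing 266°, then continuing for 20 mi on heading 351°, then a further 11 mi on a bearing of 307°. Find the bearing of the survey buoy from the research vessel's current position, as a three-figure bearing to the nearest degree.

150°

Leg 1 (022°, 16 mi): east 16 sin 22° = 5.99, north 16 cos 22° = 14.83
Leg 2 (266°, 17 mi): east 17 sin 266° = -16.96, north 17 cos 266° = -1.19
Leg 3 (351°, 20 mi): east 20 sin 351° = -3.13, north 20 cos 351° = 19.75
Leg 4 (307°, 11 mi): east 11 sin 307° = -8.78, north 11 cos 307° = 6.62
Net displacement: -22.88 east, 40.02 north. Direction back to start is (22.88, -40.02): bearing = atan2(22.88, -40.02) mod 360° = 150.25° ≈ 150°.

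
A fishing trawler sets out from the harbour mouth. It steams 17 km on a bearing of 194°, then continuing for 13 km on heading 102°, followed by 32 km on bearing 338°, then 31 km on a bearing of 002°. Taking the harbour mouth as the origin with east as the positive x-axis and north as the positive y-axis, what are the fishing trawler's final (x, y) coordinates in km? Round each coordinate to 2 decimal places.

(-2.30, 41.45)

Leg 1 (194°, 17 km): east 17 sin 194° = -4.11, north 17 cos 194° = -16.50
Leg 2 (102°, 13 km): east 13 sin 102° = 12.72, north 13 cos 102° = -2.70
Leg 3 (338°, 32 km): east 32 sin 338° = -11.99, north 32 cos 338° = 29.67
Leg 4 (002°, 31 km): east 31 sin 2° = 1.08, north 31 cos 2° = 30.98
Summing: -2.30 km east, 41.45 km north → (-2.30, 41.45).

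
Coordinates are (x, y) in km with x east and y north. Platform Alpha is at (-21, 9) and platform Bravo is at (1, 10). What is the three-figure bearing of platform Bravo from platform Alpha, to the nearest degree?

Δeast = 1 − -21 = 22.00; Δnorth = 10 − 9 = 1.00.
Bearing = atan2(Δeast, Δnorth) mod 360° = 87.40° ≈ 087°.

087°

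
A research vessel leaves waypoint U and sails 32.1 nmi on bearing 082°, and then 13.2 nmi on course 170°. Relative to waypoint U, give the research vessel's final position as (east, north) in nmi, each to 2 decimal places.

Leg 1 (082°, 32.1 nmi): east 32.1 sin 82° = 31.79, north 32.1 cos 82° = 4.47
Leg 2 (170°, 13.2 nmi): east 13.2 sin 170° = 2.29, north 13.2 cos 170° = -13.00
Summing: 34.08 nmi east, -8.53 nmi north → (34.08, -8.53).

(34.08, -8.53)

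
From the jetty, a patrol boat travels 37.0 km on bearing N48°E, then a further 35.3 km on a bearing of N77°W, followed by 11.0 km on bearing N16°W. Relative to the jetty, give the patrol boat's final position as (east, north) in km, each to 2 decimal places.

(-9.93, 43.27)

Leg 1 (N48°E, 37.0 km): east 37.0 sin 48° = 27.50, north 37.0 cos 48° = 24.76
Leg 2 (N77°W, 35.3 km): east 35.3 sin 283° = -34.40, north 35.3 cos 283° = 7.94
Leg 3 (N16°W, 11.0 km): east 11.0 sin 344° = -3.03, north 11.0 cos 344° = 10.57
Summing: -9.93 km east, 43.27 km north → (-9.93, 43.27).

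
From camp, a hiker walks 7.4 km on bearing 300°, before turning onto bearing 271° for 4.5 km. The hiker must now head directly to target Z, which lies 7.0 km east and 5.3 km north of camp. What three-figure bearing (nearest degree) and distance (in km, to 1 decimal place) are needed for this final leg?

Leg 1 (300°, 7.4 km): east 7.4 sin 300° = -6.41, north 7.4 cos 300° = 3.70
Leg 2 (271°, 4.5 km): east 4.5 sin 271° = -4.50, north 4.5 cos 271° = 0.08
Current position: (-10.91, 3.78). Target: (7.0, 5.3). Remaining: Δeast = 17.91, Δnorth = 1.52.
Bearing = atan2(17.91, 1.52) mod 360° = 85.14°; distance = √((17.91)² + (1.52)²) = 17.972 km.

085°, 18.0 km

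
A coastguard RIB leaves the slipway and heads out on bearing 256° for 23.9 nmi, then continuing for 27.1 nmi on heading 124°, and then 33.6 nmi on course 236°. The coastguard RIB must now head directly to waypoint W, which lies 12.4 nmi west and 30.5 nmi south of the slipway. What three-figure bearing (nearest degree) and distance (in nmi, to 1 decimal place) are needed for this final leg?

060°, 18.6 nmi

Leg 1 (256°, 23.9 nmi): east 23.9 sin 256° = -23.19, north 23.9 cos 256° = -5.78
Leg 2 (124°, 27.1 nmi): east 27.1 sin 124° = 22.47, north 27.1 cos 124° = -15.15
Leg 3 (236°, 33.6 nmi): east 33.6 sin 236° = -27.86, north 33.6 cos 236° = -18.79
Current position: (-28.58, -39.72). Target: (-12.4, -30.5). Remaining: Δeast = 16.18, Δnorth = 9.22.
Bearing = atan2(16.18, 9.22) mod 360° = 60.31°; distance = √((16.18)² + (9.22)²) = 18.624 nmi.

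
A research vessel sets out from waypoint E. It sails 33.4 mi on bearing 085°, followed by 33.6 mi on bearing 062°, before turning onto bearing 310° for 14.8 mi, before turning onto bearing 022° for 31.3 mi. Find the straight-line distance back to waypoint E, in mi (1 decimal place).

85.3 mi

Leg 1 (085°, 33.4 mi): east 33.4 sin 85° = 33.27, north 33.4 cos 85° = 2.91
Leg 2 (062°, 33.6 mi): east 33.6 sin 62° = 29.67, north 33.6 cos 62° = 15.77
Leg 3 (310°, 14.8 mi): east 14.8 sin 310° = -11.34, north 14.8 cos 310° = 9.51
Leg 4 (022°, 31.3 mi): east 31.3 sin 22° = 11.73, north 31.3 cos 22° = 29.02
Net: 63.33 east, 57.22 north. Distance = √((63.33)² + (57.22)²) = 85.349 mi.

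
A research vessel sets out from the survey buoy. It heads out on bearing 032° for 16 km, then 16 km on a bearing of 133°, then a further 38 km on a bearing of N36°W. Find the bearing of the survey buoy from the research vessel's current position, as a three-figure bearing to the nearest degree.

Leg 1 (032°, 16 km): east 16 sin 32° = 8.48, north 16 cos 32° = 13.57
Leg 2 (133°, 16 km): east 16 sin 133° = 11.70, north 16 cos 133° = -10.91
Leg 3 (N36°W, 38 km): east 38 sin 324° = -22.34, north 38 cos 324° = 30.74
Net displacement: -2.16 east, 33.40 north. Direction back to start is (2.16, -33.40): bearing = atan2(2.16, -33.40) mod 360° = 176.31° ≈ 176°.

176°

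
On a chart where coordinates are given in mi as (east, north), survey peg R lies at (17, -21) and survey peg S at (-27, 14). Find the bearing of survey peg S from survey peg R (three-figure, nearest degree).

309°

Δeast = -27 − 17 = -44.00; Δnorth = 14 − -21 = 35.00.
Bearing = atan2(Δeast, Δnorth) mod 360° = 308.50° ≈ 309°.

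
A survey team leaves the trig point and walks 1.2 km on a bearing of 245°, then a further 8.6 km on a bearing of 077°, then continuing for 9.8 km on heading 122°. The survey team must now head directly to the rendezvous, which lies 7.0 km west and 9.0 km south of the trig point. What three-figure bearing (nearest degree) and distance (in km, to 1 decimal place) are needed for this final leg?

257°, 23.2 km

Leg 1 (245°, 1.2 km): east 1.2 sin 245° = -1.09, north 1.2 cos 245° = -0.51
Leg 2 (077°, 8.6 km): east 8.6 sin 77° = 8.38, north 8.6 cos 77° = 1.93
Leg 3 (122°, 9.8 km): east 9.8 sin 122° = 8.31, north 9.8 cos 122° = -5.19
Current position: (15.60, -3.77). Target: (-7.0, -9.0). Remaining: Δeast = -22.60, Δnorth = -5.23.
Bearing = atan2(-22.60, -5.23) mod 360° = 256.96°; distance = √((-22.60)² + (-5.23)²) = 23.201 km.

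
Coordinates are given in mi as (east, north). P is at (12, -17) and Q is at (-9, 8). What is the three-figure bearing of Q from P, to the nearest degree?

320°

Δeast = -9 − 12 = -21.00; Δnorth = 8 − -17 = 25.00.
Bearing = atan2(Δeast, Δnorth) mod 360° = 319.97° ≈ 320°.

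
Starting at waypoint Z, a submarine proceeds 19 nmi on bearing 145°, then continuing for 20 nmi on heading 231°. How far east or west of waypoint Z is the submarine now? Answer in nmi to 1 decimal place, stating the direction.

4.6 nmi west

Leg 1 (145°, 19 nmi): east 19 sin 145° = 10.90, north 19 cos 145° = -15.56
Leg 2 (231°, 20 nmi): east 20 sin 231° = -15.54, north 20 cos 231° = -12.59
Net east component: -4.64 nmi.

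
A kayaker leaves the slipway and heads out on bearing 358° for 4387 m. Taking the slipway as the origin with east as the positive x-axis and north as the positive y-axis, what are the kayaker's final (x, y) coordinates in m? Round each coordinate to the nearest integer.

(-153, 4384)

Leg 1 (358°, 4387 m): east 4387 sin 358° = -153.10, north 4387 cos 358° = 4384.33
Summing: -153.10 m east, 4384.33 m north → (-153, 4384).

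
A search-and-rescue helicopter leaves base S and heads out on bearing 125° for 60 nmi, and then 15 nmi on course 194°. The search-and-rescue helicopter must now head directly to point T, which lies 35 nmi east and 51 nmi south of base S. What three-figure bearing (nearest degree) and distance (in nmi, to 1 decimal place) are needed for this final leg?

259°, 10.7 nmi

Leg 1 (125°, 60 nmi): east 60 sin 125° = 49.15, north 60 cos 125° = -34.41
Leg 2 (194°, 15 nmi): east 15 sin 194° = -3.63, north 15 cos 194° = -14.55
Current position: (45.52, -48.97). Target: (35, -51). Remaining: Δeast = -10.52, Δnorth = -2.03.
Bearing = atan2(-10.52, -2.03) mod 360° = 259.07°; distance = √((-10.52)² + (-2.03)²) = 10.715 nmi.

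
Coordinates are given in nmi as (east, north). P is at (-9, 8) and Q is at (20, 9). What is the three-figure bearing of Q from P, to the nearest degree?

Δeast = 20 − -9 = 29.00; Δnorth = 9 − 8 = 1.00.
Bearing = atan2(Δeast, Δnorth) mod 360° = 88.03° ≈ 088°.

088°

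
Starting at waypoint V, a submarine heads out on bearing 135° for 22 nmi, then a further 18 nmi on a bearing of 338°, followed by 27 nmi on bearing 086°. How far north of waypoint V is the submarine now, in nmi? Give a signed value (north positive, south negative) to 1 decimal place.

Leg 1 (135°, 22 nmi): east 22 sin 135° = 15.56, north 22 cos 135° = -15.56
Leg 2 (338°, 18 nmi): east 18 sin 338° = -6.74, north 18 cos 338° = 16.69
Leg 3 (086°, 27 nmi): east 27 sin 86° = 26.93, north 27 cos 86° = 1.88
Net north component: 3.02 nmi.

3.0 nmi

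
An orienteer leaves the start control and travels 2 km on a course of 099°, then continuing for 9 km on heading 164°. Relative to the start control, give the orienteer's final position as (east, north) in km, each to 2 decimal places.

(4.46, -8.96)

Leg 1 (099°, 2 km): east 2 sin 99° = 1.98, north 2 cos 99° = -0.31
Leg 2 (164°, 9 km): east 9 sin 164° = 2.48, north 9 cos 164° = -8.65
Summing: 4.46 km east, -8.96 km north → (4.46, -8.96).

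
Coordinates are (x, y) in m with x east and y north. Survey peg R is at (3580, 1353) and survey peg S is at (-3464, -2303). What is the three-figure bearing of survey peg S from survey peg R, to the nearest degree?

243°

Δeast = -3464 − 3580 = -7044.00; Δnorth = -2303 − 1353 = -3656.00.
Bearing = atan2(Δeast, Δnorth) mod 360° = 242.57° ≈ 243°.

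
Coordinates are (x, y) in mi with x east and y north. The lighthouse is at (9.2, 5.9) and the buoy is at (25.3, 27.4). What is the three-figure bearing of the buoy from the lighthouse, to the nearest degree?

037°

Δeast = 25.3 − 9.2 = 16.10; Δnorth = 27.4 − 5.9 = 21.50.
Bearing = atan2(Δeast, Δnorth) mod 360° = 36.83° ≈ 037°.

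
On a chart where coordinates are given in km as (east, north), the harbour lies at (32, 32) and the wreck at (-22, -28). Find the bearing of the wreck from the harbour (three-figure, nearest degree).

Δeast = -22 − 32 = -54.00; Δnorth = -28 − 32 = -60.00.
Bearing = atan2(Δeast, Δnorth) mod 360° = 221.99° ≈ 222°.

222°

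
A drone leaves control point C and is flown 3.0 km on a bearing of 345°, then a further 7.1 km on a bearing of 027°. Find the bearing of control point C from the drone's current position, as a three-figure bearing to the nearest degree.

195°

Leg 1 (345°, 3.0 km): east 3.0 sin 345° = -0.78, north 3.0 cos 345° = 2.90
Leg 2 (027°, 7.1 km): east 7.1 sin 27° = 3.22, north 7.1 cos 27° = 6.33
Net displacement: 2.45 east, 9.22 north. Direction back to start is (-2.45, -9.22): bearing = atan2(-2.45, -9.22) mod 360° = 194.86° ≈ 195°.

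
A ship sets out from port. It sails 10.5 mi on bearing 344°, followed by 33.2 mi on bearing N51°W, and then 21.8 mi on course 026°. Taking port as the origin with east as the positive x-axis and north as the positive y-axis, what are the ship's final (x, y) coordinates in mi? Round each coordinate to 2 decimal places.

Leg 1 (344°, 10.5 mi): east 10.5 sin 344° = -2.89, north 10.5 cos 344° = 10.09
Leg 2 (N51°W, 33.2 mi): east 33.2 sin 309° = -25.80, north 33.2 cos 309° = 20.89
Leg 3 (026°, 21.8 mi): east 21.8 sin 26° = 9.56, north 21.8 cos 26° = 19.59
Summing: -19.14 mi east, 50.58 mi north → (-19.14, 50.58).

(-19.14, 50.58)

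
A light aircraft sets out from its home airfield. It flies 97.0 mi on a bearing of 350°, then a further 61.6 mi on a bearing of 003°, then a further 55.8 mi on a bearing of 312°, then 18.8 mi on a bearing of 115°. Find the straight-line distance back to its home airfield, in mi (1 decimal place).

190.3 mi

Leg 1 (350°, 97.0 mi): east 97.0 sin 350° = -16.84, north 97.0 cos 350° = 95.53
Leg 2 (003°, 61.6 mi): east 61.6 sin 3° = 3.22, north 61.6 cos 3° = 61.52
Leg 3 (312°, 55.8 mi): east 55.8 sin 312° = -41.47, north 55.8 cos 312° = 37.34
Leg 4 (115°, 18.8 mi): east 18.8 sin 115° = 17.04, north 18.8 cos 115° = -7.95
Net: -38.05 east, 186.43 north. Distance = √((-38.05)² + (186.43)²) = 190.277 mi.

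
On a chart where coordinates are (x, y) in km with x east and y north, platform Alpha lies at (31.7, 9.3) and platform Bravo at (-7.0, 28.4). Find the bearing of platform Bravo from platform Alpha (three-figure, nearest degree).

Δeast = -7.0 − 31.7 = -38.70; Δnorth = 28.4 − 9.3 = 19.10.
Bearing = atan2(Δeast, Δnorth) mod 360° = 296.27° ≈ 296°.

296°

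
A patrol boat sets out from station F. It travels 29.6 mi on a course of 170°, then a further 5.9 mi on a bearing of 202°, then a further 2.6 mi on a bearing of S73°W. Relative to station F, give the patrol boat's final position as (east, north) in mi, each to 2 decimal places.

(0.44, -35.38)

Leg 1 (170°, 29.6 mi): east 29.6 sin 170° = 5.14, north 29.6 cos 170° = -29.15
Leg 2 (202°, 5.9 mi): east 5.9 sin 202° = -2.21, north 5.9 cos 202° = -5.47
Leg 3 (S73°W, 2.6 mi): east 2.6 sin 253° = -2.49, north 2.6 cos 253° = -0.76
Summing: 0.44 mi east, -35.38 mi north → (0.44, -35.38).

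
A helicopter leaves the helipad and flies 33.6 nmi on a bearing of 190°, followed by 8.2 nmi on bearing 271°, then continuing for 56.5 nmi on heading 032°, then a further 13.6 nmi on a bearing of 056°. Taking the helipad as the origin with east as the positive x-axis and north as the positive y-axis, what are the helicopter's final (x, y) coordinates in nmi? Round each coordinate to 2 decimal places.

(27.18, 22.57)

Leg 1 (190°, 33.6 nmi): east 33.6 sin 190° = -5.83, north 33.6 cos 190° = -33.09
Leg 2 (271°, 8.2 nmi): east 8.2 sin 271° = -8.20, north 8.2 cos 271° = 0.14
Leg 3 (032°, 56.5 nmi): east 56.5 sin 32° = 29.94, north 56.5 cos 32° = 47.91
Leg 4 (056°, 13.6 nmi): east 13.6 sin 56° = 11.27, north 13.6 cos 56° = 7.61
Summing: 27.18 nmi east, 22.57 nmi north → (27.18, 22.57).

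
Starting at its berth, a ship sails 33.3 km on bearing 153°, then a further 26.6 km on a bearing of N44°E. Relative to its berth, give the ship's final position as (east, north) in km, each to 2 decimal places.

Leg 1 (153°, 33.3 km): east 33.3 sin 153° = 15.12, north 33.3 cos 153° = -29.67
Leg 2 (N44°E, 26.6 km): east 26.6 sin 44° = 18.48, north 26.6 cos 44° = 19.13
Summing: 33.60 km east, -10.54 km north → (33.60, -10.54).

(33.60, -10.54)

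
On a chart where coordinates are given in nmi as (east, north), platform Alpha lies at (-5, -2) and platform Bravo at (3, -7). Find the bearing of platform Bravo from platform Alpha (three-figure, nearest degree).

Δeast = 3 − -5 = 8.00; Δnorth = -7 − -2 = -5.00.
Bearing = atan2(Δeast, Δnorth) mod 360° = 122.01° ≈ 122°.

122°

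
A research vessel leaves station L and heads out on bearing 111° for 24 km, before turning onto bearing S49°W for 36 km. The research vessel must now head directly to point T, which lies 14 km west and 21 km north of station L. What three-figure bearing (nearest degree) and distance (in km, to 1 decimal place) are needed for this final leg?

350°, 54.0 km

Leg 1 (111°, 24 km): east 24 sin 111° = 22.41, north 24 cos 111° = -8.60
Leg 2 (S49°W, 36 km): east 36 sin 229° = -27.17, north 36 cos 229° = -23.62
Current position: (-4.76, -32.22). Target: (-14, 21). Remaining: Δeast = -9.24, Δnorth = 53.22.
Bearing = atan2(-9.24, 53.22) mod 360° = 350.15°; distance = √((-9.24)² + (53.22)²) = 54.015 km.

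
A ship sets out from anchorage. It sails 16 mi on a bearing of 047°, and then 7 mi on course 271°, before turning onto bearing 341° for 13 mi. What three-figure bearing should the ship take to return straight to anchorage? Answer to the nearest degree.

Leg 1 (047°, 16 mi): east 16 sin 47° = 11.70, north 16 cos 47° = 10.91
Leg 2 (271°, 7 mi): east 7 sin 271° = -7.00, north 7 cos 271° = 0.12
Leg 3 (341°, 13 mi): east 13 sin 341° = -4.23, north 13 cos 341° = 12.29
Net displacement: 0.47 east, 23.33 north. Direction back to start is (-0.47, -23.33): bearing = atan2(-0.47, -23.33) mod 360° = 181.16° ≈ 181°.

181°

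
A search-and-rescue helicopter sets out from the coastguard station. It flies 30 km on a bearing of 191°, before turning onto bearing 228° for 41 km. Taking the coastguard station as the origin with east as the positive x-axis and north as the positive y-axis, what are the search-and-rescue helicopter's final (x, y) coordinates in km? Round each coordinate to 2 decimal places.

Leg 1 (191°, 30 km): east 30 sin 191° = -5.72, north 30 cos 191° = -29.45
Leg 2 (228°, 41 km): east 41 sin 228° = -30.47, north 41 cos 228° = -27.43
Summing: -36.19 km east, -56.88 km north → (-36.19, -56.88).

(-36.19, -56.88)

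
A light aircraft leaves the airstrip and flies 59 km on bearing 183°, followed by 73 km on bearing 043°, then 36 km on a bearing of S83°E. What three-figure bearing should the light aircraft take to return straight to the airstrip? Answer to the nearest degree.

277°

Leg 1 (183°, 59 km): east 59 sin 183° = -3.09, north 59 cos 183° = -58.92
Leg 2 (043°, 73 km): east 73 sin 43° = 49.79, north 73 cos 43° = 53.39
Leg 3 (S83°E, 36 km): east 36 sin 97° = 35.73, north 36 cos 97° = -4.39
Net displacement: 82.43 east, -9.92 north. Direction back to start is (-82.43, 9.92): bearing = atan2(-82.43, 9.92) mod 360° = 276.86° ≈ 277°.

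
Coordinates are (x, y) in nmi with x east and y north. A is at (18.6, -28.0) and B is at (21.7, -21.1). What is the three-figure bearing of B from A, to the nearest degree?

Δeast = 21.7 − 18.6 = 3.10; Δnorth = -21.1 − -28.0 = 6.90.
Bearing = atan2(Δeast, Δnorth) mod 360° = 24.19° ≈ 024°.

024°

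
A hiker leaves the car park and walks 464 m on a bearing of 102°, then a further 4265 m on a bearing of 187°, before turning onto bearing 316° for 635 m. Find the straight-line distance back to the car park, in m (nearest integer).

Leg 1 (102°, 464 m): east 464 sin 102° = 453.86, north 464 cos 102° = -96.47
Leg 2 (187°, 4265 m): east 4265 sin 187° = -519.77, north 4265 cos 187° = -4233.21
Leg 3 (316°, 635 m): east 635 sin 316° = -441.11, north 635 cos 316° = 456.78
Net: -507.02 east, -3872.90 north. Distance = √((-507.02)² + (-3872.90)²) = 3905.947 m.

3906 m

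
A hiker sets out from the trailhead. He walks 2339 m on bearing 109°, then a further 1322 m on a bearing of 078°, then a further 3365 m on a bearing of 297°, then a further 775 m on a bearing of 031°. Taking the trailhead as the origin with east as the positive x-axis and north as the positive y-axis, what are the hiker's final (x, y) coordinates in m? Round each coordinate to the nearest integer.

Leg 1 (109°, 2339 m): east 2339 sin 109° = 2211.57, north 2339 cos 109° = -761.50
Leg 2 (078°, 1322 m): east 1322 sin 78° = 1293.11, north 1322 cos 78° = 274.86
Leg 3 (297°, 3365 m): east 3365 sin 297° = -2998.24, north 3365 cos 297° = 1527.68
Leg 4 (031°, 775 m): east 775 sin 31° = 399.15, north 775 cos 31° = 664.30
Summing: 905.60 m east, 1705.34 m north → (906, 1705).

(906, 1705)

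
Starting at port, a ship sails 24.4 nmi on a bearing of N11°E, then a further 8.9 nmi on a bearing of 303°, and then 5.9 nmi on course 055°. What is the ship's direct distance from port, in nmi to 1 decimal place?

Leg 1 (N11°E, 24.4 nmi): east 24.4 sin 11° = 4.66, north 24.4 cos 11° = 23.95
Leg 2 (303°, 8.9 nmi): east 8.9 sin 303° = -7.46, north 8.9 cos 303° = 4.85
Leg 3 (055°, 5.9 nmi): east 5.9 sin 55° = 4.83, north 5.9 cos 55° = 3.38
Net: 2.02 east, 32.18 north. Distance = √((2.02)² + (32.18)²) = 32.247 nmi.

32.2 nmi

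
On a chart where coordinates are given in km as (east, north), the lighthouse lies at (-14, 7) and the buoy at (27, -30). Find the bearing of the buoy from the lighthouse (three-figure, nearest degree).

132°

Δeast = 27 − -14 = 41.00; Δnorth = -30 − 7 = -37.00.
Bearing = atan2(Δeast, Δnorth) mod 360° = 132.06° ≈ 132°.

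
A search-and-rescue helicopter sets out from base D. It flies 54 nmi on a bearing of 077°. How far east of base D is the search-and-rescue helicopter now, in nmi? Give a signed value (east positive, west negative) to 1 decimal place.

52.6 nmi

Leg 1 (077°, 54 nmi): east 54 sin 77° = 52.62, north 54 cos 77° = 12.15
Net east component: 52.62 nmi.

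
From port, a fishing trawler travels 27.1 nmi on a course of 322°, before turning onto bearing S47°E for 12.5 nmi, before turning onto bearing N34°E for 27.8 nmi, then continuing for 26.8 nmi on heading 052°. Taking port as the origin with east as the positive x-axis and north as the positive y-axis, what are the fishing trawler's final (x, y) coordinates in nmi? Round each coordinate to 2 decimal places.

(29.12, 52.38)

Leg 1 (322°, 27.1 nmi): east 27.1 sin 322° = -16.68, north 27.1 cos 322° = 21.36
Leg 2 (S47°E, 12.5 nmi): east 12.5 sin 133° = 9.14, north 12.5 cos 133° = -8.52
Leg 3 (N34°E, 27.8 nmi): east 27.8 sin 34° = 15.55, north 27.8 cos 34° = 23.05
Leg 4 (052°, 26.8 nmi): east 26.8 sin 52° = 21.12, north 26.8 cos 52° = 16.50
Summing: 29.12 nmi east, 52.38 nmi north → (29.12, 52.38).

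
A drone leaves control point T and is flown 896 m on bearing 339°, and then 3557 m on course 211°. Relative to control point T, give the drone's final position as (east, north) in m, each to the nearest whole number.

Leg 1 (339°, 896 m): east 896 sin 339° = -321.10, north 896 cos 339° = 836.49
Leg 2 (211°, 3557 m): east 3557 sin 211° = -1831.99, north 3557 cos 211° = -3048.94
Summing: -2153.09 m east, -2212.46 m north → (-2153, -2212).

(-2153, -2212)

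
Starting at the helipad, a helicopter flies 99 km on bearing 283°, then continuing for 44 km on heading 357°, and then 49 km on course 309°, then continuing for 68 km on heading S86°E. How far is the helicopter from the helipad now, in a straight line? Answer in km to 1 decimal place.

Leg 1 (283°, 99 km): east 99 sin 283° = -96.46, north 99 cos 283° = 22.27
Leg 2 (357°, 44 km): east 44 sin 357° = -2.30, north 44 cos 357° = 43.94
Leg 3 (309°, 49 km): east 49 sin 309° = -38.08, north 49 cos 309° = 30.84
Leg 4 (S86°E, 68 km): east 68 sin 94° = 67.83, north 68 cos 94° = -4.74
Net: -69.01 east, 92.30 north. Distance = √((-69.01)² + (92.30)²) = 115.249 km.

115.2 km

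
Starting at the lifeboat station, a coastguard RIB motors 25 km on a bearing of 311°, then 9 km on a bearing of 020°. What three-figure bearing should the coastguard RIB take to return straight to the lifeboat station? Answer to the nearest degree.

Leg 1 (311°, 25 km): east 25 sin 311° = -18.87, north 25 cos 311° = 16.40
Leg 2 (020°, 9 km): east 9 sin 20° = 3.08, north 9 cos 20° = 8.46
Net displacement: -15.79 east, 24.86 north. Direction back to start is (15.79, -24.86): bearing = atan2(15.79, -24.86) mod 360° = 147.58° ≈ 148°.

148°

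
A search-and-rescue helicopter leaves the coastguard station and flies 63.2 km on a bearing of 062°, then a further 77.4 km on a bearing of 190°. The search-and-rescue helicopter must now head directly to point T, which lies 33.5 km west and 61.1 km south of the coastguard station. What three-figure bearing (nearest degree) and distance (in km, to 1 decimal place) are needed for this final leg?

Leg 1 (062°, 63.2 km): east 63.2 sin 62° = 55.80, north 63.2 cos 62° = 29.67
Leg 2 (190°, 77.4 km): east 77.4 sin 190° = -13.44, north 77.4 cos 190° = -76.22
Current position: (42.36, -46.55). Target: (-33.5, -61.1). Remaining: Δeast = -75.86, Δnorth = -14.55.
Bearing = atan2(-75.86, -14.55) mod 360° = 259.15°; distance = √((-75.86)² + (-14.55)²) = 77.244 km.

259°, 77.2 km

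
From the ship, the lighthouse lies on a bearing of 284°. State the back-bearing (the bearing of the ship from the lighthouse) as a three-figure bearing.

104°

Back-bearing = 284° − 180° = 104°.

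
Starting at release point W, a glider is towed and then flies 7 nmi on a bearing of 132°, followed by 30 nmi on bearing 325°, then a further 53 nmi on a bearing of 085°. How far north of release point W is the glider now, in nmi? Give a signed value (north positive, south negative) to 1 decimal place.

Leg 1 (132°, 7 nmi): east 7 sin 132° = 5.20, north 7 cos 132° = -4.68
Leg 2 (325°, 30 nmi): east 30 sin 325° = -17.21, north 30 cos 325° = 24.57
Leg 3 (085°, 53 nmi): east 53 sin 85° = 52.80, north 53 cos 85° = 4.62
Net north component: 24.51 nmi.

24.5 nmi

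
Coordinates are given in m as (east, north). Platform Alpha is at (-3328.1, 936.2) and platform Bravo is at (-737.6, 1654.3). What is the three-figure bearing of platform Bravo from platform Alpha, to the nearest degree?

Δeast = -737.6 − -3328.1 = 2590.50; Δnorth = 1654.3 − 936.2 = 718.10.
Bearing = atan2(Δeast, Δnorth) mod 360° = 74.51° ≈ 075°.

075°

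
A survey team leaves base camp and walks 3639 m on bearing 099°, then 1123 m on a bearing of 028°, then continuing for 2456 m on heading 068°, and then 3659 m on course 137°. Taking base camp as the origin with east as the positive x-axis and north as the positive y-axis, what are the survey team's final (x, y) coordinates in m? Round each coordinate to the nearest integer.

(8894, -1334)

Leg 1 (099°, 3639 m): east 3639 sin 99° = 3594.20, north 3639 cos 99° = -569.27
Leg 2 (028°, 1123 m): east 1123 sin 28° = 527.22, north 1123 cos 28° = 991.55
Leg 3 (068°, 2456 m): east 2456 sin 68° = 2277.16, north 2456 cos 68° = 920.03
Leg 4 (137°, 3659 m): east 3659 sin 137° = 2495.43, north 3659 cos 137° = -2676.02
Summing: 8894.01 m east, -1333.70 m north → (8894, -1334).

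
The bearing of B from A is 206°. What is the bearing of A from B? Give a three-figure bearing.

Back-bearing = 206° − 180° = 026°.

026°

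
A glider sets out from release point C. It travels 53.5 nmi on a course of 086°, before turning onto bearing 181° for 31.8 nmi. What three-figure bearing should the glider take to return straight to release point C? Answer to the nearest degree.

298°

Leg 1 (086°, 53.5 nmi): east 53.5 sin 86° = 53.37, north 53.5 cos 86° = 3.73
Leg 2 (181°, 31.8 nmi): east 31.8 sin 181° = -0.55, north 31.8 cos 181° = -31.80
Net displacement: 52.81 east, -28.06 north. Direction back to start is (-52.81, 28.06): bearing = atan2(-52.81, 28.06) mod 360° = 297.98° ≈ 298°.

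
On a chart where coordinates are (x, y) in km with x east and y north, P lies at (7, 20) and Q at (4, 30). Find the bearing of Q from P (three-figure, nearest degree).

Δeast = 4 − 7 = -3.00; Δnorth = 30 − 20 = 10.00.
Bearing = atan2(Δeast, Δnorth) mod 360° = 343.30° ≈ 343°.

343°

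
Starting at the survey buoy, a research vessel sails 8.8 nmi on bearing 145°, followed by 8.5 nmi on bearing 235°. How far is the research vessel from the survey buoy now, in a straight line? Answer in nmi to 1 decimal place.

12.2 nmi

Leg 1 (145°, 8.8 nmi): east 8.8 sin 145° = 5.05, north 8.8 cos 145° = -7.21
Leg 2 (235°, 8.5 nmi): east 8.5 sin 235° = -6.96, north 8.5 cos 235° = -4.88
Net: -1.92 east, -12.08 north. Distance = √((-1.92)² + (-12.08)²) = 12.235 nmi.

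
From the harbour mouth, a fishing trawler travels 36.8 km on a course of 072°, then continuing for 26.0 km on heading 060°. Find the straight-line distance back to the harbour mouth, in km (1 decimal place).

Leg 1 (072°, 36.8 km): east 36.8 sin 72° = 35.00, north 36.8 cos 72° = 11.37
Leg 2 (060°, 26.0 km): east 26.0 sin 60° = 22.52, north 26.0 cos 60° = 13.00
Net: 57.52 east, 24.37 north. Distance = √((57.52)² + (24.37)²) = 62.466 km.

62.5 km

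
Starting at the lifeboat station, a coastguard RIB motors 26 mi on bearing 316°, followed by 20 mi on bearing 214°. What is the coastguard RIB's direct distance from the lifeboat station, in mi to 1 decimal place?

Leg 1 (316°, 26 mi): east 26 sin 316° = -18.06, north 26 cos 316° = 18.70
Leg 2 (214°, 20 mi): east 20 sin 214° = -11.18, north 20 cos 214° = -16.58
Net: -29.24 east, 2.12 north. Distance = √((-29.24)² + (2.12)²) = 29.322 mi.

29.3 mi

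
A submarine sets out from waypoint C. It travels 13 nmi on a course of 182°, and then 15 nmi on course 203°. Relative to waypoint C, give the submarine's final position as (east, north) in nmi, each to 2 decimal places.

Leg 1 (182°, 13 nmi): east 13 sin 182° = -0.45, north 13 cos 182° = -12.99
Leg 2 (203°, 15 nmi): east 15 sin 203° = -5.86, north 15 cos 203° = -13.81
Summing: -6.31 nmi east, -26.80 nmi north → (-6.31, -26.80).

(-6.31, -26.80)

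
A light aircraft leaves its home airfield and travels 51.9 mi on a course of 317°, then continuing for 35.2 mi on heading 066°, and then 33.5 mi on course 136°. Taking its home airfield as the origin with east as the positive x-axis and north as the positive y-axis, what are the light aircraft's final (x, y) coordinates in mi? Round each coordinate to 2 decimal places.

Leg 1 (317°, 51.9 mi): east 51.9 sin 317° = -35.40, north 51.9 cos 317° = 37.96
Leg 2 (066°, 35.2 mi): east 35.2 sin 66° = 32.16, north 35.2 cos 66° = 14.32
Leg 3 (136°, 33.5 mi): east 33.5 sin 136° = 23.27, north 33.5 cos 136° = -24.10
Summing: 20.03 mi east, 28.18 mi north → (20.03, 28.18).

(20.03, 28.18)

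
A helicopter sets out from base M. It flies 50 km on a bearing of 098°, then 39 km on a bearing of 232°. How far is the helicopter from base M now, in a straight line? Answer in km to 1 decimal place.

36.2 km

Leg 1 (098°, 50 km): east 50 sin 98° = 49.51, north 50 cos 98° = -6.96
Leg 2 (232°, 39 km): east 39 sin 232° = -30.73, north 39 cos 232° = -24.01
Net: 18.78 east, -30.97 north. Distance = √((18.78)² + (-30.97)²) = 36.219 km.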